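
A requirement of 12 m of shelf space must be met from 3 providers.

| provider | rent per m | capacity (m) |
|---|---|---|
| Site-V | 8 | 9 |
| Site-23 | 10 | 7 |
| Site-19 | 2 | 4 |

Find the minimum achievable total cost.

Fill from the cheapest provider first.
Site-19 (2): use full 4 ; 8 m to go.
Site-V at 8: take 8 of its 9 ; requirement met.
Site-23: unused.
Cost = 4×2 + 8×8 = 72.

72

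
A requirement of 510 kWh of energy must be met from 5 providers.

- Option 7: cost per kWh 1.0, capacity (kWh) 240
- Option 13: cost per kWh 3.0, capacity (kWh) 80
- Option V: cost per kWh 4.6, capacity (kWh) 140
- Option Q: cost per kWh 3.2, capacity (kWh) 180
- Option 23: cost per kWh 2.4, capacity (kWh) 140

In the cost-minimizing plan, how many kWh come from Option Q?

Fill from the cheapest provider first.
Take 240 from Option 7 at 1.0 → need 270 more.
Option 23 (2.4): use full 140 → 130 kWh to go.
Option 13 at 3.0: take all 80 kWh → 50 still needed.
Take 50 from Option Q at 3.2 to finish.
Option V: unused.

50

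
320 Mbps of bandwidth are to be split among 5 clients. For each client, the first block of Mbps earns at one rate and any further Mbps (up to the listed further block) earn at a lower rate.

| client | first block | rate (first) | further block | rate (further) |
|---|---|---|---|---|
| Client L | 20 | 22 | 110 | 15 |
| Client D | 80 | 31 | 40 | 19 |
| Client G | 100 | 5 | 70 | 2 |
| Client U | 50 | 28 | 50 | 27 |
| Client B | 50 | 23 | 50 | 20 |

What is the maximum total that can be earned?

8200

Order all 10 blocks by rate: Client D/first 31 > Client U/first 28 > Client U/second 27 > Client B/first 23 > Client L/first 22 > Client B/second 20 > Client D/second 19 > Client L/second 15 > Client G/first 5 > Client G/second 2.
Client D/first (31): +80 → 240 left.
Fill Client U first block (50 at 28) → 190 left.
Client U second at 27: fill all 50 → 140 left.
Client B first at 23: fill all 50 → 90 left.
Client L/first (22): +20 → 70 left.
Client B second at 20: fill all 50 → 20 left.
20 remain; put them into Client D second at 19.
Total = 31×80 + 28×50 + 27×50 + 23×50 + 22×20 + 20×50 + 19×20 = 8200.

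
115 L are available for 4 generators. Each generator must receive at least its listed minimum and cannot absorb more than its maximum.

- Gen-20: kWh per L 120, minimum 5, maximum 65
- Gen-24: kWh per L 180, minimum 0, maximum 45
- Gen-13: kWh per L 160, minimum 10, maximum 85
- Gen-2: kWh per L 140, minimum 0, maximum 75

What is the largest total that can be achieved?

Meeting every minimum uses 5+0+10+0 = 15 L, leaving 100.
Rank by kWh per L: Gen-24 180 > Gen-13 160 > Gen-2 140 > Gen-20 120.
Gen-24 takes 45 more to reach its cap of 45 ; 55 left.
Only 55 left; Gen-13 takes them to reach 65.
Total = 120×5 + 180×45 + 160×65 = 19100.

19100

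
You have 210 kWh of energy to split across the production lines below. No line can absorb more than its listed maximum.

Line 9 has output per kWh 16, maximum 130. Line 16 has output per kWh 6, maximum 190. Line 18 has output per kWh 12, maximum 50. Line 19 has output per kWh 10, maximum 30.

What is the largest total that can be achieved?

Highest output per kWh first: Line 9 16 > Line 18 12 > Line 19 10 > Line 16 6.
Give Line 9 130 to hit its cap of 130 — 80 left.
Give Line 18 50 to hit its cap of 50 — 30 left.
Line 19: +30 to 30 (cap) — 0 left.
Total = 16×130 + 12×50 + 10×30 = 2980.

2980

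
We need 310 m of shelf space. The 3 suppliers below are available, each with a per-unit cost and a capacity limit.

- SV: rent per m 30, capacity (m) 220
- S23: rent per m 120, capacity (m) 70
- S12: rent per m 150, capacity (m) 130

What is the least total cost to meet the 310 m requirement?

18000

Cheapest first:
SV at 30: take all 220 m ; 90 still needed.
S23 (120): use full 70 ; 20 m to go.
Take 20 from S12 at 150 to finish.
Cost = 220×30 + 70×120 + 20×150 = 18000.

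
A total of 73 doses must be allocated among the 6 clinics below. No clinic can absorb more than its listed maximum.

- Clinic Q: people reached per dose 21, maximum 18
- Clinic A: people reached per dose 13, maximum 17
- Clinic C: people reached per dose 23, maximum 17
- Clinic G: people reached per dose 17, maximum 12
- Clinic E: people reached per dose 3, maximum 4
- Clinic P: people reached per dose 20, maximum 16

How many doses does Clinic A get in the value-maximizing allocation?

10

Highest people reached per dose first: Clinic C 23 > Clinic Q 21 > Clinic P 20 > Clinic G 17 > Clinic A 13 > Clinic E 3.
Clinic C takes 17 to reach its cap of 17 ; 56 left.
Clinic Q: +18 to 18 (cap) ; 38 left.
Clinic P: +16 to 16 (cap) ; 22 left.
Give Clinic G 12 to hit its cap of 12 ; 10 left.
Clinic A: +10 (room for 17) → 10. Pool exhausted.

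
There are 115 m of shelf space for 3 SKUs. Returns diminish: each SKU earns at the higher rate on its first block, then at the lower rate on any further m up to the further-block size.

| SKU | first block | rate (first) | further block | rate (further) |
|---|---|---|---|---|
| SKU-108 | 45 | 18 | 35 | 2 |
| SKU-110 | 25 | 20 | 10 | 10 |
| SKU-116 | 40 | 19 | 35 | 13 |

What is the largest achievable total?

Order all 6 blocks by rate: SKU-110/T1 20 > SKU-116/T1 19 > SKU-108/T1 18 > SKU-116/T2 13 > SKU-110/T2 10 > SKU-108/T2 2.
SKU-110/T1 (20): +25 ; 90 left.
SKU-116 T1 at 19: fill all 40 ; 50 left.
Fill SKU-108 T1 block (45 at 18) ; 5 left.
SKU-116 T2 at 13: only 5 left, fill 5.
Total = 20×25 + 19×40 + 18×45 + 13×5 = 2135.

2135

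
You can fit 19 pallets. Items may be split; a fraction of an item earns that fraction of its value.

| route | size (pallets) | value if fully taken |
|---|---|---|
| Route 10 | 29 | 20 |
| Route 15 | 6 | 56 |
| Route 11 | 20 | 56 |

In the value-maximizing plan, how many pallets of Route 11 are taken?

Best value per unit of size first: Route 15 56/6≈9.33, Route 11 56/20≈2.8, Route 10 20/29≈0.69.
Route 15: take in full, 6 pallets for value 56 ; 13 left.
13 pallets left: a 13/20 share of Route 11 gives 56×13/20 = 36.4.

13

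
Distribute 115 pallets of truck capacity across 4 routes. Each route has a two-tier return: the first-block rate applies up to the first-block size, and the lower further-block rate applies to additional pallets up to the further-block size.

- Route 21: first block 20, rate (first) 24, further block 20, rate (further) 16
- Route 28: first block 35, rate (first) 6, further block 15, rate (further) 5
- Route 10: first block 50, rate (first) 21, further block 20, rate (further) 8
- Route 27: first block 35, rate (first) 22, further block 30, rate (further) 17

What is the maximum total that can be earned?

2470

Treat each block as its own option and order by rate: Route 21/tier1 24 > Route 27/tier1 22 > Route 10/tier1 21 > Route 27/tier2 17 > Route 21/tier2 16 > Route 10/tier2 8 > Route 28/tier1 6 > Route 28/tier2 5.
Route 21 tier1 at 24: fill all 20 → 95 left.
Route 27/tier1 (22): +35 → 60 left.
Fill Route 10 tier1 block (50 at 21) → 10 left.
10 remain; put them into Route 27 tier2 at 17.
Total = 24×20 + 22×35 + 21×50 + 17×10 = 2470.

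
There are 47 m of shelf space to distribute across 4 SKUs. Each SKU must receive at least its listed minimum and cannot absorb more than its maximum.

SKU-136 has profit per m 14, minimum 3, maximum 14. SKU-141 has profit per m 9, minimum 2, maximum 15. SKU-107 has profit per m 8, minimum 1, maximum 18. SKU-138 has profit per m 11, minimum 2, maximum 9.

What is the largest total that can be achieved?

Meeting every minimum uses 3+2+1+2 = 8 m, leaving 39.
Highest profit per m first: SKU-136 14 > SKU-138 11 > SKU-141 9 > SKU-107 8.
SKU-136: +11 to 14 (cap) → 28 left.
Give SKU-138 7 more to hit its cap of 9 → 21 left.
SKU-141 takes 13 more to reach its cap of 15 → 8 left.
SKU-107 has room for 17 more but only 8 remain, so it gets 9.
Total = 14×14 + 9×15 + 8×9 + 11×9 = 502.

502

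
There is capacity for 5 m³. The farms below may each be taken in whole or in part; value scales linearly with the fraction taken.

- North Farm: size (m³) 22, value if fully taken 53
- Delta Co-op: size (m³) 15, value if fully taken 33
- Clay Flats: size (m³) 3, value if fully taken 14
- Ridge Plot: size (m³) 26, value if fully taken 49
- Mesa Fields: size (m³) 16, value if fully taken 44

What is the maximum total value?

Rank by value-to-size ratio: Clay Flats 14/3≈4.67, Mesa Fields 44/16≈2.75, North Farm 53/22≈2.41, Delta Co-op 33/15≈2.2, Ridge Plot 49/26≈1.88.
Take all of Clay Flats (3 m³, value 14) ; 2 m³ left.
Only 2 m³ remain; take 2/16 of Mesa Fields for value 44×2/16 = 5.5.
Total value = 19.5.

19.5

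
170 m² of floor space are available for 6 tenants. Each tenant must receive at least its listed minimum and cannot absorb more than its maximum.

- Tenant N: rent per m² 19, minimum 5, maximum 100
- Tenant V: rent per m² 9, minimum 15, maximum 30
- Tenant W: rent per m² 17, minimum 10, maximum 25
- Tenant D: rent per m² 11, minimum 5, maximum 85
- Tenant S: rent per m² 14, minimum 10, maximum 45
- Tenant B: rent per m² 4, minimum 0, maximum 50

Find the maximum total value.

2865

Meeting every minimum uses 5+15+10+5+10+0 = 45 m², leaving 125.
Rank by rent per m²: Tenant N 19 > Tenant W 17 > Tenant S 14 > Tenant D 11 > Tenant V 9 > Tenant B 4.
Tenant N: +95 to 100 (cap) ; 30 left.
Tenant W: +15 to 25 (cap) ; 15 left.
Tenant S has room for 35 more but only 15 remain, so it gets 25.
Total = 19×100 + 9×15 + 17×25 + 11×5 + 14×25 = 2865.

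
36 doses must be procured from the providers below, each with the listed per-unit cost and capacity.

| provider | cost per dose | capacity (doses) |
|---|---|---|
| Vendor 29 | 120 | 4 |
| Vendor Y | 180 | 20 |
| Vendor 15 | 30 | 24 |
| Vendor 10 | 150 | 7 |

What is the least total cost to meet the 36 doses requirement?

2430

Fill from the cheapest provider first.
Take 24 from Vendor 15 at 30 ; need 12 more.
Vendor 29 at 120: take all 4 doses ; 8 still needed.
Vendor 10 at 150: take all 7 doses ; 1 still needed.
Vendor Y at 180: take 1 of its 20 ; requirement met.
Cost = 24×30 + 4×120 + 7×150 + 1×180 = 2430.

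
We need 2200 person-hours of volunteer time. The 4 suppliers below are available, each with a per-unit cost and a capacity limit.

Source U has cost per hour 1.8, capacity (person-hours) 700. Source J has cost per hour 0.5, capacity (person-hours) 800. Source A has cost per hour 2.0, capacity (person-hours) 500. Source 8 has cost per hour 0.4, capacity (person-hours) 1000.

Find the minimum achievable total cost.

1520

Cheapest first:
Source 8 (0.4): use full 1000 — 1200 person-hours to go.
Take 800 from Source J at 0.5 — need 400 more.
Take 400 from Source U at 1.8 to finish.
Source A: unused.
Cost = 1000×0.4 + 800×0.5 + 400×1.8 = 1520.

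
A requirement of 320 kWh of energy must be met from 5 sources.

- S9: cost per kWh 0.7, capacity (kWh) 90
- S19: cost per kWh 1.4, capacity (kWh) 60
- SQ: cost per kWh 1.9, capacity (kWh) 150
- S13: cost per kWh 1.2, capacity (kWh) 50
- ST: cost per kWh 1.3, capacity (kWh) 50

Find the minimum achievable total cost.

405

Fill from the cheapest source first.
Take 90 from S9 at 0.7 → need 230 more.
S13 at 1.2: take all 50 kWh → 180 still needed.
ST at 1.3: take all 50 kWh → 130 still needed.
Take 60 from S19 at 1.4 → need 70 more.
SQ at 1.9: take 70 of its 150 → requirement met.
Cost = 90×0.7 + 50×1.2 + 50×1.3 + 60×1.4 + 70×1.9 = 405.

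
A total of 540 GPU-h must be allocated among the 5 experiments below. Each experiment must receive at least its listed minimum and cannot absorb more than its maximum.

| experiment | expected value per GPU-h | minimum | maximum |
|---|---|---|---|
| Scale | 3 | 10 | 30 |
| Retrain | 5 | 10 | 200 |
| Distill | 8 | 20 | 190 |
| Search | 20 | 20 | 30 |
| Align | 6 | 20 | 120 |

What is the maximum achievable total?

Meeting every minimum uses 10+10+20+20+20 = 80 GPU-h, leaving 460.
Highest expected value per GPU-h first: Search 20 > Distill 8 > Align 6 > Retrain 5 > Scale 3.
Search takes 10 more to reach its cap of 30 — 450 left.
Distill: +170 to 190 (cap) — 280 left.
Align takes 100 more to reach its cap of 120 — 180 left.
Retrain: +180 (room for 190) → 190. Pool exhausted.
Total = 3×10 + 5×190 + 8×190 + 20×30 + 6×120 = 3820.

3820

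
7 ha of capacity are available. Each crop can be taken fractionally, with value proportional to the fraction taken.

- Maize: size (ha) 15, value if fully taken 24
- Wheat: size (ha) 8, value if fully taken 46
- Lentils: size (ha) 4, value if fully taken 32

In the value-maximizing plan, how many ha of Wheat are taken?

Rank by value-to-size ratio: Lentils 32/4≈8, Wheat 46/8≈5.75, Maize 24/15≈1.6.
Lentils: take in full, 4 ha for value 32 — 3 left.
Fill the last 3 ha with part of Wheat: 3/8 of it earns 17.25.

3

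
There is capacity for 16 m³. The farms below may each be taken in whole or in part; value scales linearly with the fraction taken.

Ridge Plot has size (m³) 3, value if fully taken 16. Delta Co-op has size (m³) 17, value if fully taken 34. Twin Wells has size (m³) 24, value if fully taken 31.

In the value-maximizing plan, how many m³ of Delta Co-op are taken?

13

Rank by value-to-size ratio: Ridge Plot 16/3≈5.33, Delta Co-op 34/17≈2, Twin Wells 31/24≈1.29.
Take all of Ridge Plot (3 m³, value 16) → 13 m³ left.
Only 13 m³ remain; take 13/17 of Delta Co-op for value 34×13/17 = 26.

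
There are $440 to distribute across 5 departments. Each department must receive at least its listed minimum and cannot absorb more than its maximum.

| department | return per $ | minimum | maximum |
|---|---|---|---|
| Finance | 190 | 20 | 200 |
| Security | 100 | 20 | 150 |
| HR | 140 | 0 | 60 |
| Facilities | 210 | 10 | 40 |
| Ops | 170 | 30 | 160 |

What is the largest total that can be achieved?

78400

Meeting every minimum uses 20+20+0+10+30 = 80 $, leaving 360.
Rank by return per $: Facilities 210 > Finance 190 > Ops 170 > HR 140 > Security 100.
Give Facilities 30 more to hit its cap of 40 → 330 left.
Give Finance 180 more to hit its cap of 200 → 150 left.
Ops: +130 to 160 (cap) → 20 left.
HR: +20 (room for 60) → 20. Pool exhausted.
Total = 190×200 + 100×20 + 140×20 + 210×40 + 170×160 = 78400.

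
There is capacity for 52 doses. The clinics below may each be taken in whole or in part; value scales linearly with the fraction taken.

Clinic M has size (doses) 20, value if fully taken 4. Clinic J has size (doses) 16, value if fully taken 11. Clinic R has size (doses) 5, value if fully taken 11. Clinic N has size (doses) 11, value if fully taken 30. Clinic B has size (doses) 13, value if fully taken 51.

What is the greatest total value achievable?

104.4

Sort by value density: Clinic B 51/13≈3.92, Clinic N 30/11≈2.73, Clinic R 11/5≈2.2, Clinic J 11/16≈0.688, Clinic M 4/20≈0.2.
Take all of Clinic B (13 doses, value 51) ; 39 doses left.
Clinic N: take in full, 11 doses for value 30 ; 28 left.
All 5 doses of Clinic R fit (value 11) ; 23 remain.
All 16 doses of Clinic J fit (value 11) ; 7 remain.
Fill the last 7 doses with part of Clinic M: 7/20 of it earns 1.4.
Total value = 104.4.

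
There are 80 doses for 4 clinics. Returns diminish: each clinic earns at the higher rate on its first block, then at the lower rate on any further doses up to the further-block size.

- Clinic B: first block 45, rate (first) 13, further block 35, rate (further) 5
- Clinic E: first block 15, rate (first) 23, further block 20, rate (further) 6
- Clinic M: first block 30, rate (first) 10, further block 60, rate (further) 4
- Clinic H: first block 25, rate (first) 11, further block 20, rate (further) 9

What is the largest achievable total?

1150

Order all 8 blocks by rate: Clinic E/T1 23 > Clinic B/T1 13 > Clinic H/T1 11 > Clinic M/T1 10 > Clinic H/T2 9 > Clinic E/T2 6 > Clinic B/T2 5 > Clinic M/T2 4.
Clinic E/T1 (23): +15 — 65 left.
Clinic B T1 at 13: fill all 45 — 20 left.
Clinic H T1 at 11: only 20 left, fill 20.
Total = 23×15 + 13×45 + 11×20 = 1150.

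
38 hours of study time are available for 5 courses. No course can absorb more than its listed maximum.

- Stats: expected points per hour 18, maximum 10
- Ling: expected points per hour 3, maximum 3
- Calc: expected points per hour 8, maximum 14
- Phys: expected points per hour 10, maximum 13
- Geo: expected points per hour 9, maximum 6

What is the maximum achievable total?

436

Highest expected points per hour first: Stats 18 > Phys 10 > Geo 9 > Calc 8 > Ling 3.
Stats takes 10 to reach its cap of 10 → 28 left.
Phys takes 13 to reach its cap of 13 → 15 left.
Give Geo 6 to hit its cap of 6 → 9 left.
Calc: +9 (room for 14) → 9. Pool exhausted.
Total = 18×10 + 8×9 + 10×13 + 9×6 = 436.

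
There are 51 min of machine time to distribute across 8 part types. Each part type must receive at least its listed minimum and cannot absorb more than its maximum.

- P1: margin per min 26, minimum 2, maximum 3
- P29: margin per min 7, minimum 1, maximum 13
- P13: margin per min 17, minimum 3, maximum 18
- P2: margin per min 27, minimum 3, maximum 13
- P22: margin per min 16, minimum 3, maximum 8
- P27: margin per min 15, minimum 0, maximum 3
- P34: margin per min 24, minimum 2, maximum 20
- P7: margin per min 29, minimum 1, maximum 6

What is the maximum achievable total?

1223

Meeting every minimum uses 2+1+3+3+3+0+2+1 = 15 min, leaving 36.
Rank by margin per min: P7 29 > P2 27 > P1 26 > P34 24 > P13 17 > P22 16 > P27 15 > P29 7.
Give P7 5 more to hit its cap of 6 ; 31 left.
Give P2 10 more to hit its cap of 13 ; 21 left.
P1 takes 1 more to reach its cap of 3 ; 20 left.
Give P34 18 more to hit its cap of 20 ; 2 left.
Only 2 left; P13 takes them to reach 5.
Total = 26×3 + 7×1 + 17×5 + 27×13 + 16×3 + 24×20 + 29×6 = 1223.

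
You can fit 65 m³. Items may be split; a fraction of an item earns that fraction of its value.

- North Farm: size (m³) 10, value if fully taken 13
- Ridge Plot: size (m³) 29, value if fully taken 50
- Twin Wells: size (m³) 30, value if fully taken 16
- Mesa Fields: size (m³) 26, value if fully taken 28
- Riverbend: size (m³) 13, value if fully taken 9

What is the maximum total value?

Sort by value density: Ridge Plot 50/29≈1.72, North Farm 13/10≈1.3, Mesa Fields 28/26≈1.08, Riverbend 9/13≈0.692, Twin Wells 16/30≈0.533.
Take all of Ridge Plot (29 m³, value 50) — 36 m³ left.
All 10 m³ of North Farm fit (value 13) — 26 remain.
Take all of Mesa Fields (26 m³, value 28) — 0 m³ left.
Total value = 91.

91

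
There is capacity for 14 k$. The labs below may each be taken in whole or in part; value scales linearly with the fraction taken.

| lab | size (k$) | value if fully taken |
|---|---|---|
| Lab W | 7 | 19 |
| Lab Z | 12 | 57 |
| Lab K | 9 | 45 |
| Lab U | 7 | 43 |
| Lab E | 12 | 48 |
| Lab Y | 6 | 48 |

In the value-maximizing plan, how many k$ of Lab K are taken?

1

Sort by value density: Lab Y 48/6≈8, Lab U 43/7≈6.14, Lab K 45/9≈5, Lab Z 57/12≈4.75, Lab E 48/12≈4, Lab W 19/7≈2.71.
Take all of Lab Y (6 k$, value 48) → 8 k$ left.
All 7 k$ of Lab U fit (value 43) → 1 remain.
1 k$ left: a 1/9 share of Lab K gives 45×1/9 = 5.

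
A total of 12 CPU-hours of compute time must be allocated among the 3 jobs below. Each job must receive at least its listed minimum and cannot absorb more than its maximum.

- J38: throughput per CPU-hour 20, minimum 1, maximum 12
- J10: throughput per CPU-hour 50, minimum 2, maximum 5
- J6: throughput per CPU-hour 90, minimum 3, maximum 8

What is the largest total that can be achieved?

890

Meeting every minimum uses 1+2+3 = 6 CPU-hours, leaving 6.
Order the jobs by throughput per CPU-hour: J6 90 > J10 50 > J38 20.
Give J6 5 more to hit its cap of 8 ; 1 left.
Only 1 left; J10 takes them to reach 3.
Total = 20×1 + 50×3 + 90×8 = 890.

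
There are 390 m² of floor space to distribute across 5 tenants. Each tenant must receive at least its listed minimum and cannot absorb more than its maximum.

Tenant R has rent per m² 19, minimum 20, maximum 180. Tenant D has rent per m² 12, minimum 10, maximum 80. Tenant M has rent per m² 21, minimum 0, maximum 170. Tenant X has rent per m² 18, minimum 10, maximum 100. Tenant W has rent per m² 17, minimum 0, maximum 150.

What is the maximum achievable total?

Meeting every minimum uses 20+10+0+10+0 = 40 m², leaving 350.
Order the tenants by rent per m²: Tenant M 21 > Tenant R 19 > Tenant X 18 > Tenant W 17 > Tenant D 12.
Tenant M takes 170 more to reach its cap of 170 → 180 left.
Tenant R takes 160 more to reach its cap of 180 → 20 left.
Tenant X: +20 (room for 90) → 30. Pool exhausted.
Total = 19×180 + 12×10 + 21×170 + 18×30 = 7650.

7650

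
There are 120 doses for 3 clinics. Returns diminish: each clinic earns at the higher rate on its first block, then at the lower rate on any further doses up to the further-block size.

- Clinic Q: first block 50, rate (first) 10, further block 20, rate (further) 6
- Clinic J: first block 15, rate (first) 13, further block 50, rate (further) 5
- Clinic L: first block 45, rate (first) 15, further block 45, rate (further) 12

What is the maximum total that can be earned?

Rank every tier by rate: Clinic L/tier1 15 > Clinic J/tier1 13 > Clinic L/tier2 12 > Clinic Q/tier1 10 > Clinic Q/tier2 6 > Clinic J/tier2 5.
Fill Clinic L tier1 block (45 at 15) — 75 left.
Clinic J tier1 at 13: fill all 15 — 60 left.
Clinic L/tier2 (12): +45 — 15 left.
Clinic Q/tier1: +15 of 50 at 10; pool empty.
Total = 15×45 + 13×15 + 12×45 + 10×15 = 1560.

1560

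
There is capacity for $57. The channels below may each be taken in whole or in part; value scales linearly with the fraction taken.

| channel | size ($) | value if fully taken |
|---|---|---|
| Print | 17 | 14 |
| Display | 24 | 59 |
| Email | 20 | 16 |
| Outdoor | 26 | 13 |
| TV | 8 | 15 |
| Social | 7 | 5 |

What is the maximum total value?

94.4

Best value per unit of size first: Display 59/24≈2.46, TV 15/8≈1.88, Print 14/17≈0.824, Email 16/20≈0.8, Social 5/7≈0.714, Outdoor 13/26≈0.5.
Display: take in full, 24 $ for value 59 — 33 left.
Take all of TV (8 $, value 15) — 25 $ left.
All 17 $ of Print fit (value 14) — 8 remain.
Fill the last 8 $ with part of Email: 8/20 of it earns 6.4.
Total value = 94.4.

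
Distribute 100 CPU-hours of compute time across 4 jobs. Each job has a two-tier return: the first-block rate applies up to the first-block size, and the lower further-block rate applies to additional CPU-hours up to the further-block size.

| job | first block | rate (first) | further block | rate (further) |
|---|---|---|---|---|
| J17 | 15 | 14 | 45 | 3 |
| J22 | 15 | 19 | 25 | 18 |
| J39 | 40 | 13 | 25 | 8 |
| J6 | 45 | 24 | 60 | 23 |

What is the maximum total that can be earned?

2345

Order all 8 blocks by rate: J6/first 24 > J6/second 23 > J22/first 19 > J22/second 18 > J17/first 14 > J39/first 13 > J39/second 8 > J17/second 3.
J6 first at 24: fill all 45 ; 55 left.
55 remain; put them into J6 second at 23.
Total = 24×45 + 23×55 = 2345.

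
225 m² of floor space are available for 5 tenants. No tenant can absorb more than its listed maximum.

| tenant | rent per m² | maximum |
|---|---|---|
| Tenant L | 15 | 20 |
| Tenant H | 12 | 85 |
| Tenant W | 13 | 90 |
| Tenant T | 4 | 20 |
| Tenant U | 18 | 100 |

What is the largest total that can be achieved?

3450

Order the tenants by rent per m²: Tenant U 18 > Tenant L 15 > Tenant W 13 > Tenant H 12 > Tenant T 4.
Tenant U takes 100 to reach its cap of 100 → 125 left.
Tenant L: +20 to 20 (cap) → 105 left.
Tenant W takes 90 to reach its cap of 90 → 15 left.
Tenant H: +15 (room for 85) → 15. Pool exhausted.
Total = 15×20 + 12×15 + 13×90 + 18×100 = 3450.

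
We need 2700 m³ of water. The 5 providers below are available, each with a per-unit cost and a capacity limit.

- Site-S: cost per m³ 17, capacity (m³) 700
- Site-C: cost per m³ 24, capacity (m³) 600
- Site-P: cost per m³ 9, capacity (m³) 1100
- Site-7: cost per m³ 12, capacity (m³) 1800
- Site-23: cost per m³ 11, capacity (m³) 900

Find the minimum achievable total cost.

Use providers in increasing cost order.
Take 1100 from Site-P at 9 → need 1600 more.
Site-23 at 11: take all 900 m³ → 700 still needed.
Site-7 at 12: take 700 of its 1800 → requirement met.
Site-S, Site-C: unused.
Cost = 1100×9 + 900×11 + 700×12 = 28200.

28200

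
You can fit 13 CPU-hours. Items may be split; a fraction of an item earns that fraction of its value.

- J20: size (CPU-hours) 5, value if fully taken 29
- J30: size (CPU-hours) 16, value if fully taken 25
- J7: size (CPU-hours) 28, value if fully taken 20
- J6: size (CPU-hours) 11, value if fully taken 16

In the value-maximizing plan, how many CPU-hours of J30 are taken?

Best value per unit of size first: J20 29/5≈5.8, J30 25/16≈1.56, J6 16/11≈1.45, J7 20/28≈0.714.
J20: take in full, 5 CPU-hours for value 29 — 8 left.
8 CPU-hours left: a 8/16 share of J30 gives 25×8/16 = 12.5.

8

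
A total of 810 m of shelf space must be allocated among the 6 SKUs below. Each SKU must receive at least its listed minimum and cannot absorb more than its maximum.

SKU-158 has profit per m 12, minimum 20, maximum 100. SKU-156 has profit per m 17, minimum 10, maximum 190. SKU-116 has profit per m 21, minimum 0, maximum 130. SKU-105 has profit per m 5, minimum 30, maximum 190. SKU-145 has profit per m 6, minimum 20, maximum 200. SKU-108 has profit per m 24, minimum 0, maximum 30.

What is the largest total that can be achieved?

Meeting every minimum uses 20+10+0+30+20+0 = 80 m, leaving 730.
Rank by profit per m: SKU-108 24 > SKU-116 21 > SKU-156 17 > SKU-158 12 > SKU-145 6 > SKU-105 5.
SKU-108: +30 to 30 (cap) ; 700 left.
SKU-116: +130 to 130 (cap) ; 570 left.
Give SKU-156 180 more to hit its cap of 190 ; 390 left.
SKU-158: +80 to 100 (cap) ; 310 left.
SKU-145 takes 180 more to reach its cap of 200 ; 130 left.
Only 130 left; SKU-105 takes them to reach 160.
Total = 12×100 + 17×190 + 21×130 + 5×160 + 6×200 + 24×30 = 9880.

9880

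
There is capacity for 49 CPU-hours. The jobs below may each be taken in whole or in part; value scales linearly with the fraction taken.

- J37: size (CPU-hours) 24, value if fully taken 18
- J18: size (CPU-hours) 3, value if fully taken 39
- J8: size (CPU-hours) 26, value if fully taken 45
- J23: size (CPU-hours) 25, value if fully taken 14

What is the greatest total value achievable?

99

Best value per unit of size first: J18 39/3≈13, J8 45/26≈1.73, J37 18/24≈0.75, J23 14/25≈0.56.
Take all of J18 (3 CPU-hours, value 39) → 46 CPU-hours left.
All 26 CPU-hours of J8 fit (value 45) → 20 remain.
Only 20 CPU-hours remain; take 20/24 of J37 for value 18×20/24 = 15.
Total value = 99.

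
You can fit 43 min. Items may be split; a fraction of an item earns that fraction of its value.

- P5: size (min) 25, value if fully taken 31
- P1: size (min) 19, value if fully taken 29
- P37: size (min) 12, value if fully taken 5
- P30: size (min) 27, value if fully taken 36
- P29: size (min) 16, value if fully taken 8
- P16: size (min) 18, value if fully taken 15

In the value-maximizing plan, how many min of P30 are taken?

Rank by value-to-size ratio: P1 29/19≈1.53, P30 36/27≈1.33, P5 31/25≈1.24, P16 15/18≈0.833, P29 8/16≈0.5, P37 5/12≈0.417.
P1: take in full, 19 min for value 29 ; 24 left.
Fill the last 24 min with part of P30: 24/27 of it earns 32.

24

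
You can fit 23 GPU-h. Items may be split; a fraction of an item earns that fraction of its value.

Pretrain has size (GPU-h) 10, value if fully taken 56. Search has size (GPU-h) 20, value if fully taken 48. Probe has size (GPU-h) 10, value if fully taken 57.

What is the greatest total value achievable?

120.2

Best value per unit of size first: Probe 57/10≈5.7, Pretrain 56/10≈5.6, Search 48/20≈2.4.
All 10 GPU-h of Probe fit (value 57) → 13 remain.
All 10 GPU-h of Pretrain fit (value 56) → 3 remain.
3 GPU-h left: a 3/20 share of Search gives 48×3/20 = 7.2.
Total value = 120.2.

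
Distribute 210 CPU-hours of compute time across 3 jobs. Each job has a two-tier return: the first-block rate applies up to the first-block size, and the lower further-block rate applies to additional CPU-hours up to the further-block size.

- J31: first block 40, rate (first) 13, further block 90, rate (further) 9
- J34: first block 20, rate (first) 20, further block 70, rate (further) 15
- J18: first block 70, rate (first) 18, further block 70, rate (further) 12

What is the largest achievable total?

Order all 6 blocks by rate: J34/T1 20 > J18/T1 18 > J34/T2 15 > J31/T1 13 > J18/T2 12 > J31/T2 9.
J34 T1 at 20: fill all 20 ; 190 left.
Fill J18 T1 block (70 at 18) ; 120 left.
J34/T2 (15): +70 ; 50 left.
Fill J31 T1 block (40 at 13) ; 10 left.
10 remain; put them into J18 T2 at 12.
Total = 20×20 + 18×70 + 15×70 + 13×40 + 12×10 = 3350.

3350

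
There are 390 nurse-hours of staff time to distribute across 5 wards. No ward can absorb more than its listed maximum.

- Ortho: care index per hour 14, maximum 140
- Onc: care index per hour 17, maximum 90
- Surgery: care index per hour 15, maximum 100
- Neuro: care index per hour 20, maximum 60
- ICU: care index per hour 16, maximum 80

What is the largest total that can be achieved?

6350

Rank by care index per hour: Neuro 20 > Onc 17 > ICU 16 > Surgery 15 > Ortho 14.
Neuro takes 60 to reach its cap of 60 → 330 left.
Give Onc 90 to hit its cap of 90 → 240 left.
Give ICU 80 to hit its cap of 80 → 160 left.
Give Surgery 100 to hit its cap of 100 → 60 left.
Ortho: +60 (room for 140) → 60. Pool exhausted.
Total = 14×60 + 17×90 + 15×100 + 20×60 + 16×80 = 6350.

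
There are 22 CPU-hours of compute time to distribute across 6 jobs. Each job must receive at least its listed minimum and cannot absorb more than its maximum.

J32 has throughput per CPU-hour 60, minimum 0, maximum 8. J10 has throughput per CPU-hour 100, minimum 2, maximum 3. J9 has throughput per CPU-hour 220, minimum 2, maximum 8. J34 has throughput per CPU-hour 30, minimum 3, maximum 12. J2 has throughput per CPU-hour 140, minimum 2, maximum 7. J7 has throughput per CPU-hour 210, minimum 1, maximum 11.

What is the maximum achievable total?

3800

Meeting every minimum uses 0+2+2+3+2+1 = 10 CPU-hours, leaving 12.
Highest throughput per CPU-hour first: J9 220 > J7 210 > J2 140 > J10 100 > J32 60 > J34 30.
Give J9 6 more to hit its cap of 8 ; 6 left.
J7 has room for 10 more but only 6 remain, so it gets 7.
Total = 100×2 + 220×8 + 30×3 + 140×2 + 210×7 = 3800.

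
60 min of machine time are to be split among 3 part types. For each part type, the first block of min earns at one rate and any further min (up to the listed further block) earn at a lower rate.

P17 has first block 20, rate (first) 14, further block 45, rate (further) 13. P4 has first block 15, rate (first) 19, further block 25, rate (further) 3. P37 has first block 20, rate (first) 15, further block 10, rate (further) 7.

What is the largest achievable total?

Order all 6 blocks by rate: P4/first 19 > P37/first 15 > P17/first 14 > P17/second 13 > P37/second 7 > P4/second 3.
P4/first (19): +15 → 45 left.
Fill P37 first block (20 at 15) → 25 left.
P17/first (14): +20 → 5 left.
5 remain; put them into P17 second at 13.
Total = 19×15 + 15×20 + 14×20 + 13×5 = 930.

930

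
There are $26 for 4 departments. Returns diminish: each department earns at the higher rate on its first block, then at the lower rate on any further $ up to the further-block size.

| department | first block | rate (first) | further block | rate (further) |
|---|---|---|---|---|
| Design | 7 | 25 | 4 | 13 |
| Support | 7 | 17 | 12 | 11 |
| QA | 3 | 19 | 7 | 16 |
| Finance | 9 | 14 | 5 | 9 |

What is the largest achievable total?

Rank every tier by rate: Design/first 25 > QA/first 19 > Support/first 17 > QA/second 16 > Finance/first 14 > Design/second 13 > Support/second 11 > Finance/second 9.
Fill Design first block (7 at 25) ; 19 left.
QA/first (19): +3 ; 16 left.
Fill Support first block (7 at 17) ; 9 left.
QA/second (16): +7 ; 2 left.
Finance first at 14: only 2 left, fill 2.
Total = 25×7 + 19×3 + 17×7 + 16×7 + 14×2 = 491.

491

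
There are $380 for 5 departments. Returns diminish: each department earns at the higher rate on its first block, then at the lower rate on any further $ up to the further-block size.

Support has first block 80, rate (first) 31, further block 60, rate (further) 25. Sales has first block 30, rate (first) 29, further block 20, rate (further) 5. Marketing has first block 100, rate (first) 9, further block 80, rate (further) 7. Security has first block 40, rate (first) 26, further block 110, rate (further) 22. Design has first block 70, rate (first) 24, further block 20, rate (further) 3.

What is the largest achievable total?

9770

Rank every tier by rate: Support/first 31 > Sales/first 29 > Security/first 26 > Support/second 25 > Design/first 24 > Security/second 22 > Marketing/first 9 > Marketing/second 7 > Sales/second 5 > Design/second 3.
Support first at 31: fill all 80 ; 300 left.
Sales first at 29: fill all 30 ; 270 left.
Security/first (26): +40 ; 230 left.
Support second at 25: fill all 60 ; 170 left.
Fill Design first block (70 at 24) ; 100 left.
100 remain; put them into Security second at 22.
Total = 31×80 + 29×30 + 26×40 + 25×60 + 24×70 + 22×100 = 9770.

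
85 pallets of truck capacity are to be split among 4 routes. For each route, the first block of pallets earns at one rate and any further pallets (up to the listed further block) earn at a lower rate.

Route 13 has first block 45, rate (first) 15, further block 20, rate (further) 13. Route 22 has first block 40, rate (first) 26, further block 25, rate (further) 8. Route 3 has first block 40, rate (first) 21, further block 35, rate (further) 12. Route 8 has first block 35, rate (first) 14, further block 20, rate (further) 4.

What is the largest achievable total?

Rank every tier by rate: Route 22/first 26 > Route 3/first 21 > Route 13/first 15 > Route 8/first 14 > Route 13/second 13 > Route 3/second 12 > Route 22/second 8 > Route 8/second 4.
Route 22/first (26): +40 ; 45 left.
Fill Route 3 first block (40 at 21) ; 5 left.
Route 13 first at 15: only 5 left, fill 5.
Total = 26×40 + 21×40 + 15×5 = 1955.

1955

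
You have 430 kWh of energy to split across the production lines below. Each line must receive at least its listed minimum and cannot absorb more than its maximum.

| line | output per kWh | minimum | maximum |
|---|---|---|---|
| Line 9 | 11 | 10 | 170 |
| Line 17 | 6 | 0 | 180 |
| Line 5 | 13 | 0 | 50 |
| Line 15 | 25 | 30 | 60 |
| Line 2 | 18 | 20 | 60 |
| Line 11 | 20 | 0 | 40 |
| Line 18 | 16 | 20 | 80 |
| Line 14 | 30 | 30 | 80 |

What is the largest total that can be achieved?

Meeting every minimum uses 10+0+0+30+20+0+20+30 = 110 kWh, leaving 320.
Order the production lines by output per kWh: Line 14 30 > Line 15 25 > Line 11 20 > Line 2 18 > Line 18 16 > Line 5 13 > Line 9 11 > Line 17 6.
Give Line 14 50 more to hit its cap of 80 ; 270 left.
Line 15 takes 30 more to reach its cap of 60 ; 240 left.
Line 11: +40 to 40 (cap) ; 200 left.
Give Line 2 40 more to hit its cap of 60 ; 160 left.
Line 18 takes 60 more to reach its cap of 80 ; 100 left.
Line 5 takes 50 more to reach its cap of 50 ; 50 left.
Only 50 left; Line 9 takes them to reach 60.
Total = 11×60 + 13×50 + 25×60 + 18×60 + 20×40 + 16×80 + 30×80 = 8370.

8370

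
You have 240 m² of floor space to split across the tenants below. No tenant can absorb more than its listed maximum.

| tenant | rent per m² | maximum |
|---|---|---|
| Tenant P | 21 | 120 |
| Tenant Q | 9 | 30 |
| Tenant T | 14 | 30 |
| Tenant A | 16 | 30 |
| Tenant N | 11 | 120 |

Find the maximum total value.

4080

Rank by rent per m²: Tenant P 21 > Tenant A 16 > Tenant T 14 > Tenant N 11 > Tenant Q 9.
Give Tenant P 120 to hit its cap of 120 → 120 left.
Give Tenant A 30 to hit its cap of 30 → 90 left.
Tenant T: +30 to 30 (cap) → 60 left.
Only 60 left; Tenant N takes them to reach 60.
Total = 21×120 + 14×30 + 16×30 + 11×60 = 4080.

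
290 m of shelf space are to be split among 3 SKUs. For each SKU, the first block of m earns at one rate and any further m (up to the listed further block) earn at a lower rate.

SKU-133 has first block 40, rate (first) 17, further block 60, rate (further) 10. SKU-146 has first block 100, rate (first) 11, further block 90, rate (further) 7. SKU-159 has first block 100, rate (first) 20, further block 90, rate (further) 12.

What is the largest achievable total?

Treat each block as its own option and order by rate: SKU-159/T1 20 > SKU-133/T1 17 > SKU-159/T2 12 > SKU-146/T1 11 > SKU-133/T2 10 > SKU-146/T2 7.
SKU-159 T1 at 20: fill all 100 — 190 left.
Fill SKU-133 T1 block (40 at 17) — 150 left.
Fill SKU-159 T2 block (90 at 12) — 60 left.
SKU-146/T1: +60 of 100 at 11; pool empty.
Total = 20×100 + 17×40 + 12×90 + 11×60 = 4420.

4420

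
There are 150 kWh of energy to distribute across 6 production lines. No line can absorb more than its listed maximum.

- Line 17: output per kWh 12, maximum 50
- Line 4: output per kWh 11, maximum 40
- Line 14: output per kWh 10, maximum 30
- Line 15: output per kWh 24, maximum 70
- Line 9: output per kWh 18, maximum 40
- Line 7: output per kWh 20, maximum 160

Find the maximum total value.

Highest output per kWh first: Line 15 24 > Line 7 20 > Line 9 18 > Line 17 12 > Line 4 11 > Line 14 10.
Give Line 15 70 to hit its cap of 70 → 80 left.
Line 7: +80 (room for 160) → 80. Pool exhausted.
Total = 24×70 + 20×80 = 3280.

3280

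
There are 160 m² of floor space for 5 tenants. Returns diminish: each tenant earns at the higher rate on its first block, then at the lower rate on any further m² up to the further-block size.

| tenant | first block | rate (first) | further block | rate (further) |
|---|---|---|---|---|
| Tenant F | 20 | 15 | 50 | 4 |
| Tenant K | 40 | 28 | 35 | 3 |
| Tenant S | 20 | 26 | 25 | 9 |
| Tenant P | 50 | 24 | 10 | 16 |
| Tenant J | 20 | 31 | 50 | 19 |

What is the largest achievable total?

4030

Rank every tier by rate: Tenant J/first 31 > Tenant K/first 28 > Tenant S/first 26 > Tenant P/first 24 > Tenant J/second 19 > Tenant P/second 16 > Tenant F/first 15 > Tenant S/second 9 > Tenant F/second 4 > Tenant K/second 3.
Fill Tenant J first block (20 at 31) → 140 left.
Fill Tenant K first block (40 at 28) → 100 left.
Tenant S/first (26): +20 → 80 left.
Fill Tenant P first block (50 at 24) → 30 left.
30 remain; put them into Tenant J second at 19.
Total = 31×20 + 28×40 + 26×20 + 24×50 + 19×30 = 4030.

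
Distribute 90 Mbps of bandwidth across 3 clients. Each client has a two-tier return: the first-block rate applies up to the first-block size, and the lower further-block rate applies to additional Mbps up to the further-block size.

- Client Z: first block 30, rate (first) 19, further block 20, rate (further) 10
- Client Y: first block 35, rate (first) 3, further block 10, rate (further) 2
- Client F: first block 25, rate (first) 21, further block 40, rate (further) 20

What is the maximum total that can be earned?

Order all 6 blocks by rate: Client F/first 21 > Client F/second 20 > Client Z/first 19 > Client Z/second 10 > Client Y/first 3 > Client Y/second 2.
Client F first at 21: fill all 25 — 65 left.
Fill Client F second block (40 at 20) — 25 left.
25 remain; put them into Client Z first at 19.
Total = 21×25 + 20×40 + 19×25 = 1800.

1800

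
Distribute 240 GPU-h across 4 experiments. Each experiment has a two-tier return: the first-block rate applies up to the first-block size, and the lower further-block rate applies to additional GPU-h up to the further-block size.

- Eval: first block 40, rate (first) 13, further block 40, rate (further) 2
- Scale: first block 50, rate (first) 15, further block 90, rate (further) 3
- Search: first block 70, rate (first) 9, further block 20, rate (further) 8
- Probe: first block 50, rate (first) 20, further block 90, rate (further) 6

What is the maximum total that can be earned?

3120

Order all 8 blocks by rate: Probe/first 20 > Scale/first 15 > Eval/first 13 > Search/first 9 > Search/second 8 > Probe/second 6 > Scale/second 3 > Eval/second 2.
Fill Probe first block (50 at 20) ; 190 left.
Scale/first (15): +50 ; 140 left.
Eval first at 13: fill all 40 ; 100 left.
Search first at 9: fill all 70 ; 30 left.
Search second at 8: fill all 20 ; 10 left.
10 remain; put them into Probe second at 6.
Total = 20×50 + 15×50 + 13×40 + 9×70 + 8×20 + 6×10 = 3120.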